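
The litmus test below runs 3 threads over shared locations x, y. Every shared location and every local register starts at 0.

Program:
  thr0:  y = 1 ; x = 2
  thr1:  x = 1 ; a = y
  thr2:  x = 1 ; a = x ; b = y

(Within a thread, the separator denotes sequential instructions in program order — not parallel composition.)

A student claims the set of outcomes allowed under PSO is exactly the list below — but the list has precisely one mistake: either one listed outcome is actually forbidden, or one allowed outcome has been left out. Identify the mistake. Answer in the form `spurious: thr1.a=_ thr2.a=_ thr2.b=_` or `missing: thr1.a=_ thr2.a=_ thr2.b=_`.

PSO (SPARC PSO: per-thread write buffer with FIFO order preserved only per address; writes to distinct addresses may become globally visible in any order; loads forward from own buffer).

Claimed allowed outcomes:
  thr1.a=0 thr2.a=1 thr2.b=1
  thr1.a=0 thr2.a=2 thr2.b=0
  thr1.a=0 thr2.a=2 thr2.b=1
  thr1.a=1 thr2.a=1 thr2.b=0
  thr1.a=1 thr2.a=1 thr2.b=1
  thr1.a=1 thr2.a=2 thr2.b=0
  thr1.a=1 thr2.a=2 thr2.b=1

missing: thr1.a=0 thr2.a=1 thr2.b=0

outcome vector order: (thr1.a,thr2.a,thr2.b)
under PSO → (0,1,0), (0,1,1), (0,2,0), (0,2,1), (1,1,0), (1,1,1), (1,2,0), (1,2,1)
PSO∖claimed = {(0,1,0)}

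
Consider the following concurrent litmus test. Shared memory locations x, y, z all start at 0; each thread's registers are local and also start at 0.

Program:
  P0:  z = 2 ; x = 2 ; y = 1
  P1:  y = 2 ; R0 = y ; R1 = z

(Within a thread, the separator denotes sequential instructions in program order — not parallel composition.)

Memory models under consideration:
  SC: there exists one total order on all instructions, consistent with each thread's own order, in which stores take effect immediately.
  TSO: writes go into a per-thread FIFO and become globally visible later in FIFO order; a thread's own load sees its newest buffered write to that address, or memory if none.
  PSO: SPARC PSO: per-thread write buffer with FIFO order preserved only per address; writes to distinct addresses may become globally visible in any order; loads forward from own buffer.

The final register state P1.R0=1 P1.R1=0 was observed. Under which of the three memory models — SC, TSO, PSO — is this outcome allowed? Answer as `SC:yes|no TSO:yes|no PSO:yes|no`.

SC:no TSO:no PSO:yes

outcome vector order: (P1.R0,P1.R1)
under SC → <1 2>, <2 0>, <2 2>
under TSO → <1 2>, <2 0>, <2 2>
under PSO → <1 0>, <1 2>, <2 0>, <2 2>
target <1 0> ∈ {PSO}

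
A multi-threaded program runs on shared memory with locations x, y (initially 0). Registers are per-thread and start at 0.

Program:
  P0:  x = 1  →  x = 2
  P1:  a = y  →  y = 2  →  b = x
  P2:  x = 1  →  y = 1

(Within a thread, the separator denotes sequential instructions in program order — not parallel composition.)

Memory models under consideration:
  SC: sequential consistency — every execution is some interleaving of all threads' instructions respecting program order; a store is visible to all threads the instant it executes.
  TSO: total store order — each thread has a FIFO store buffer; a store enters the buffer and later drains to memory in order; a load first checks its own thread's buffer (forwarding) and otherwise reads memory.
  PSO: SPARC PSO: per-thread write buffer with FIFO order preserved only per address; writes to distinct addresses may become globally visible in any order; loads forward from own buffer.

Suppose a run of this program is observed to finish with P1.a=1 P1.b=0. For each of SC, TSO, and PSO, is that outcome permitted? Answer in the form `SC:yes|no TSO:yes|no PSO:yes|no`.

outcome vector order: (P1.a,P1.b)
under SC → <0 0>; <0 1>; <0 2>; <1 1>; <1 2>
under TSO → <0 0>; <0 1>; <0 2>; <1 1>; <1 2>
under PSO → <0 0>; <0 1>; <0 2>; <1 0>; <1 1>; <1 2>
target <1 0> ∈ {PSO}

SC:no TSO:no PSO:yes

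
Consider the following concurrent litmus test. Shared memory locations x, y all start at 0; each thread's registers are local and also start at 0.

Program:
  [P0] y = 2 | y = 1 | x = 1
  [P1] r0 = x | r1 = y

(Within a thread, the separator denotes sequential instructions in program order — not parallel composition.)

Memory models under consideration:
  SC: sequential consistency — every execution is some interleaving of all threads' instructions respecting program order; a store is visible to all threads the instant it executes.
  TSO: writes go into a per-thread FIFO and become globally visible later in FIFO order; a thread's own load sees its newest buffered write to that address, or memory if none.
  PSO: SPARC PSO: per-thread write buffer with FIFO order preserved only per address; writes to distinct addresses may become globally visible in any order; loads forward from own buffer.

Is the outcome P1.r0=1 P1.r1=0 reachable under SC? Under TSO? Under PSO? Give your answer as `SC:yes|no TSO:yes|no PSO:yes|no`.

outcome vector order: (P1.r0,P1.r1)
[SC] allowed = {<0 0>, <0 1>, <0 2>, <1 1>}
[TSO] allowed = {<0 0>, <0 1>, <0 2>, <1 1>}
[PSO] allowed = {<0 0>, <0 1>, <0 2>, <1 0>, <1 1>, <1 2>}
target <1 0> ∈ {PSO}

SC:no TSO:no PSO:yes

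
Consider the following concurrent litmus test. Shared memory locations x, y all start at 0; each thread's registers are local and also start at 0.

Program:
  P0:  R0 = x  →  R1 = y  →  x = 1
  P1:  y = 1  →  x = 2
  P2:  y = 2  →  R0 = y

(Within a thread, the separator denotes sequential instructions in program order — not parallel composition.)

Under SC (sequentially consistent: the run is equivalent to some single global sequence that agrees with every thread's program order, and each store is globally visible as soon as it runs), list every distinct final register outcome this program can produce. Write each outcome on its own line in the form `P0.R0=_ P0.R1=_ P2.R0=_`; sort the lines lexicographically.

P0.R0=0 P0.R1=0 P2.R0=1
P0.R0=0 P0.R1=0 P2.R0=2
P0.R0=0 P0.R1=1 P2.R0=1
P0.R0=0 P0.R1=1 P2.R0=2
P0.R0=0 P0.R1=2 P2.R0=1
P0.R0=0 P0.R1=2 P2.R0=2
P0.R0=2 P0.R1=1 P2.R0=1
P0.R0=2 P0.R1=1 P2.R0=2
P0.R0=2 P0.R1=2 P2.R0=2

outcome vector order: (P0.R0,P0.R1,P2.R0)
|SC outcomes| = 9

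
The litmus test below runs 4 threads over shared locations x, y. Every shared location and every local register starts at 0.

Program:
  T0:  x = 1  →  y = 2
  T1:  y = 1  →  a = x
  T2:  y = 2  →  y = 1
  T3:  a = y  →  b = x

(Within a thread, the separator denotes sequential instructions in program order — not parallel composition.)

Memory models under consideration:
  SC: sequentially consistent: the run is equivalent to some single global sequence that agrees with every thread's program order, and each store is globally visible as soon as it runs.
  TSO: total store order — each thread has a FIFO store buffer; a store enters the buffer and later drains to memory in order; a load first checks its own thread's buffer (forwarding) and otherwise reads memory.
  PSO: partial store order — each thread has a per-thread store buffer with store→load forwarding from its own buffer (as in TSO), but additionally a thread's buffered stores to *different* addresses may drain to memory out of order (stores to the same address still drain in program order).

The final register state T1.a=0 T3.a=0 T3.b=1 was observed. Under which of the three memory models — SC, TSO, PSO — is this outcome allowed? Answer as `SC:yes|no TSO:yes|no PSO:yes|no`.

SC:yes TSO:yes PSO:yes

outcome vector order: (T1.a,T3.a,T3.b)
under SC → 000 001 010 011 020 021 100 101 110 111 120 121
under TSO → 000 001 010 011 020 021 100 101 110 111 120 121
under PSO → 000 001 010 011 020 021 100 101 110 111 120 121
target 001 ∈ {SC,TSO,PSO}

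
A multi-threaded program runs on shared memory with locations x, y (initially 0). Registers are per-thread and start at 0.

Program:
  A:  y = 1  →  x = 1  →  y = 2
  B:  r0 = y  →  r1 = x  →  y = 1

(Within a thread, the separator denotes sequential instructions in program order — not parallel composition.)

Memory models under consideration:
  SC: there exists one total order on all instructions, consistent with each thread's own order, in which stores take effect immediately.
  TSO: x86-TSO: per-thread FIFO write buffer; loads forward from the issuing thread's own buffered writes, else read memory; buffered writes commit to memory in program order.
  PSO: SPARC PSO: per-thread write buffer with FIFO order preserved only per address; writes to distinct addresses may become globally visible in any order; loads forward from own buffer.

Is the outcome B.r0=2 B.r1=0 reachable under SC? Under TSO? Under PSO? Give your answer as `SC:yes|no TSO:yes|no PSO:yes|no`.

SC:no TSO:no PSO:yes

outcome vector order: (B.r0,B.r1)
SC: 5 outcomes — {<0 0>, <0 1>, <1 0>, <1 1>, <2 1>}
TSO: 5 outcomes — {<0 0>, <0 1>, <1 0>, <1 1>, <2 1>}
PSO: 6 outcomes — {<0 0>, <0 1>, <1 0>, <1 1>, <2 0>, <2 1>}
target <2 0> ∈ {PSO}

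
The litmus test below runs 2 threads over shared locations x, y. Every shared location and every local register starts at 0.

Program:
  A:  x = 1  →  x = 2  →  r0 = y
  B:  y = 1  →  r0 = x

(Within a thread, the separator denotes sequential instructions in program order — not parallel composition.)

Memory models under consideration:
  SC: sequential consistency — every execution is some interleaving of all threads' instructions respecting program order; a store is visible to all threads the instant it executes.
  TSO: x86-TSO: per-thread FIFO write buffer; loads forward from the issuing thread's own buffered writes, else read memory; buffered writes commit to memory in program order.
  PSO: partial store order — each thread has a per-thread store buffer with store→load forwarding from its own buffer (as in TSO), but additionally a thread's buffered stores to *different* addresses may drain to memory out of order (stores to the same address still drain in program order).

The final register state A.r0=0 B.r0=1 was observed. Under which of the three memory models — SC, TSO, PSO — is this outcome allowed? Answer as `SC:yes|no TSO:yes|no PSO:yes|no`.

SC:no TSO:yes PSO:yes

outcome vector order: (A.r0,B.r0)
under SC → <0 2>; <1 0>; <1 1>; <1 2>
under TSO → <0 0>; <0 1>; <0 2>; <1 0>; <1 1>; <1 2>
under PSO → <0 0>; <0 1>; <0 2>; <1 0>; <1 1>; <1 2>
target <0 1> ∈ {TSO,PSO}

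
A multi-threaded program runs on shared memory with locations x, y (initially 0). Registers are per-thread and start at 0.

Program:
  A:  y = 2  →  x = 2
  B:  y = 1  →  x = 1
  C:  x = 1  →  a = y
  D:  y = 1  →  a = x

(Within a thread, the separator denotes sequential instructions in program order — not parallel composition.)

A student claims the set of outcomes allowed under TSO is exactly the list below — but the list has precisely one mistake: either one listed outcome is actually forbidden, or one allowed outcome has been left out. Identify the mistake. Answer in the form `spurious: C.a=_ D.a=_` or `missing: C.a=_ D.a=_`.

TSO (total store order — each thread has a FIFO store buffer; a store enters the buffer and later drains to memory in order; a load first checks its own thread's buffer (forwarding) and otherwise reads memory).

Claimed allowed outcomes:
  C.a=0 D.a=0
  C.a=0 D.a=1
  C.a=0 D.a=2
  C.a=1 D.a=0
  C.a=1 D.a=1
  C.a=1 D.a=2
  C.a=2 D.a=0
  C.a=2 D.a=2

missing: C.a=2 D.a=1

outcome vector order: (C.a,D.a)
TSO: 9 outcomes — {(0,0), (0,1), (0,2), (1,0), (1,1), (1,2), (2,0), (2,1), (2,2)}
TSO∖claimed = {(2,1)}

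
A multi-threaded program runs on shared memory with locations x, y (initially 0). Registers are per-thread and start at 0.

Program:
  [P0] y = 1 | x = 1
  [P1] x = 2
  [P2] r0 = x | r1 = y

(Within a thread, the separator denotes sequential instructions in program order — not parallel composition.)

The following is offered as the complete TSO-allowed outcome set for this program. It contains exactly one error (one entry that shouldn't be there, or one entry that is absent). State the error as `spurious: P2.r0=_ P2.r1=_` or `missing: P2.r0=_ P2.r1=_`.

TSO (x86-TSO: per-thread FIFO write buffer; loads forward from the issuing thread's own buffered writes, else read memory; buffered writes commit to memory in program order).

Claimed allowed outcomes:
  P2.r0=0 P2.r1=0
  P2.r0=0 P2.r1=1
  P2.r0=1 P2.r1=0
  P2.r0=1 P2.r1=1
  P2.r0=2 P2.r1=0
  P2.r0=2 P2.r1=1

spurious: P2.r0=1 P2.r1=0

outcome vector order: (P2.r0,P2.r1)
under TSO → (0,0), (0,1), (1,1), (2,0), (2,1)
claimed∖TSO = {(1,0)}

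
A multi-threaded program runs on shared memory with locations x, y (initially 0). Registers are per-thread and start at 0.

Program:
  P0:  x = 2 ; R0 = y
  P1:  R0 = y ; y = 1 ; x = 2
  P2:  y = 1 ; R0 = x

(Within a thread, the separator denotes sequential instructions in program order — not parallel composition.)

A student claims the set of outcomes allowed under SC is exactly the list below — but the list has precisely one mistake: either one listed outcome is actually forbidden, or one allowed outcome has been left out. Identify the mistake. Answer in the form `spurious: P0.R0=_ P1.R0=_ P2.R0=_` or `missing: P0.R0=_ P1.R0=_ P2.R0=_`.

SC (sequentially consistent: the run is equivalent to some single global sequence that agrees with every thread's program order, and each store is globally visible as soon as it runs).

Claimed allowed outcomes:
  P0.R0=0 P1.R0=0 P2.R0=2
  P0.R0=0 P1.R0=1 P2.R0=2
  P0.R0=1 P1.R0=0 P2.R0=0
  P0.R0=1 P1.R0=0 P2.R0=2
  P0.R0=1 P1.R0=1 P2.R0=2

outcome vector order: (P0.R0,P1.R0,P2.R0)
SC (6): 0/0/2 0/1/2 1/0/0 1/0/2 1/1/0 1/1/2
SC∖claimed = {1/1/0}

missing: P0.R0=1 P1.R0=1 P2.R0=0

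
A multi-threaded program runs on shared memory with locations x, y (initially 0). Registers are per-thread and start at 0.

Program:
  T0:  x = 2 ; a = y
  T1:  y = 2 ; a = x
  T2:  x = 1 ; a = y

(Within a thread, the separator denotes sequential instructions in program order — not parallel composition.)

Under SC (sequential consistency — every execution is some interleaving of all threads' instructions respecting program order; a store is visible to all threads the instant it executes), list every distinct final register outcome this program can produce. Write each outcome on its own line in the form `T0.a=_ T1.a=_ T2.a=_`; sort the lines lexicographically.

T0.a=0 T1.a=1 T2.a=0
T0.a=0 T1.a=1 T2.a=2
T0.a=0 T1.a=2 T2.a=0
T0.a=0 T1.a=2 T2.a=2
T0.a=2 T1.a=0 T2.a=2
T0.a=2 T1.a=1 T2.a=0
T0.a=2 T1.a=1 T2.a=2
T0.a=2 T1.a=2 T2.a=0
T0.a=2 T1.a=2 T2.a=2

outcome vector order: (T0.a,T1.a,T2.a)
|SC outcomes| = 9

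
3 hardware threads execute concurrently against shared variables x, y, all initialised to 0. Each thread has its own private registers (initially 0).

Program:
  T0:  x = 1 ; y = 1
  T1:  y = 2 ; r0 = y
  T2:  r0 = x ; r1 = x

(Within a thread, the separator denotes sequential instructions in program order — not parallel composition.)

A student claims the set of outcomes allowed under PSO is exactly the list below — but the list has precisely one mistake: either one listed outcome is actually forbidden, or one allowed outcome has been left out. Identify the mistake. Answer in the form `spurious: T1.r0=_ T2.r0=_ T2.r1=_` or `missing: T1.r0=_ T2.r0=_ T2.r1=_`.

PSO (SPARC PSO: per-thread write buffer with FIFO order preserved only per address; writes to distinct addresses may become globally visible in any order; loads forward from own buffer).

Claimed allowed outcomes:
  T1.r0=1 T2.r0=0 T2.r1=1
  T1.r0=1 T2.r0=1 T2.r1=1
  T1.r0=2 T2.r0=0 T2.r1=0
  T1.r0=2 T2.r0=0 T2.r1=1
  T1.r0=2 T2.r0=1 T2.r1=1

outcome vector order: (T1.r0,T2.r0,T2.r1)
under PSO → 100 101 111 200 201 211
PSO∖claimed = {100}

missing: T1.r0=1 T2.r0=0 T2.r1=0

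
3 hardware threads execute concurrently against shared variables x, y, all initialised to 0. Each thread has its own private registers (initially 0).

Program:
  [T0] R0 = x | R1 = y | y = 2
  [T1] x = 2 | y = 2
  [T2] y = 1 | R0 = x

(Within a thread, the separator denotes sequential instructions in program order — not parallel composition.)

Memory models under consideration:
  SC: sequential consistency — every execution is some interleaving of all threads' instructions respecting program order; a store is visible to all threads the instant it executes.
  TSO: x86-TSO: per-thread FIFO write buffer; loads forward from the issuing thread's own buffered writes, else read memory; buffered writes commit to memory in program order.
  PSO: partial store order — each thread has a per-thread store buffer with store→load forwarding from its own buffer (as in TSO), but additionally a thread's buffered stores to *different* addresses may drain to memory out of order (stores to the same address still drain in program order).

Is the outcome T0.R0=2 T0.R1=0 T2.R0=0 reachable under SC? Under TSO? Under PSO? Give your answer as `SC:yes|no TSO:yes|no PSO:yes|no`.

SC:no TSO:yes PSO:yes

outcome vector order: (T0.R0,T0.R1,T2.R0)
[SC] allowed = {<0 0 0>, <0 0 2>, <0 1 0>, <0 1 2>, <0 2 0>, <0 2 2>, <2 0 2>, <2 1 0>, <2 1 2>, <2 2 0>, <2 2 2>}
[TSO] allowed = {<0 0 0>, <0 0 2>, <0 1 0>, <0 1 2>, <0 2 0>, <0 2 2>, <2 0 0>, <2 0 2>, <2 1 0>, <2 1 2>, <2 2 0>, <2 2 2>}
[PSO] allowed = {<0 0 0>, <0 0 2>, <0 1 0>, <0 1 2>, <0 2 0>, <0 2 2>, <2 0 0>, <2 0 2>, <2 1 0>, <2 1 2>, <2 2 0>, <2 2 2>}
target <2 0 0> ∈ {TSO,PSO}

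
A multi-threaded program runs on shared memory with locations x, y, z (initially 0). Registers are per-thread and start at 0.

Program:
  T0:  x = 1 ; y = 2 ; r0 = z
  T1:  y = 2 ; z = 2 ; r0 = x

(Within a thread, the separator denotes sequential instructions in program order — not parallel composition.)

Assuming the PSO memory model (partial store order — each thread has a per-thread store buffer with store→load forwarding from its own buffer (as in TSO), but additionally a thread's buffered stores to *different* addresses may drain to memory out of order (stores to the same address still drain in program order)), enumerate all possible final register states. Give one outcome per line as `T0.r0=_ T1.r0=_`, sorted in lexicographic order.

T0.r0=0 T1.r0=0
T0.r0=0 T1.r0=1
T0.r0=2 T1.r0=0
T0.r0=2 T1.r0=1

outcome vector order: (T0.r0,T1.r0)
|PSO outcomes| = 4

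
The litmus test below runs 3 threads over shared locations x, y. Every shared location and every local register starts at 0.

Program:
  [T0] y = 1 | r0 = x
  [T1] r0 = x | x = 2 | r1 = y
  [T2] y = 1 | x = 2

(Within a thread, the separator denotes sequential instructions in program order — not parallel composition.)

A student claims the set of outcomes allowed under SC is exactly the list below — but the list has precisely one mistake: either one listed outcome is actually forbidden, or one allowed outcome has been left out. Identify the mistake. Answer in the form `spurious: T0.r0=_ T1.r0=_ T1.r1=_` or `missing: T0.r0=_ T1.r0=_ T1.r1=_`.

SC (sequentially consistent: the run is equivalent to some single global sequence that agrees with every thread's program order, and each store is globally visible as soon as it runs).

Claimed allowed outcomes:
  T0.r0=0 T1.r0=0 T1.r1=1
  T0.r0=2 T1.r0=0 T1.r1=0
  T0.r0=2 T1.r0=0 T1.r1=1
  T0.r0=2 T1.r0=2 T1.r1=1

outcome vector order: (T0.r0,T1.r0,T1.r1)
under SC → 0/0/1, 0/2/1, 2/0/0, 2/0/1, 2/2/1
SC∖claimed = {0/2/1}

missing: T0.r0=0 T1.r0=2 T1.r1=1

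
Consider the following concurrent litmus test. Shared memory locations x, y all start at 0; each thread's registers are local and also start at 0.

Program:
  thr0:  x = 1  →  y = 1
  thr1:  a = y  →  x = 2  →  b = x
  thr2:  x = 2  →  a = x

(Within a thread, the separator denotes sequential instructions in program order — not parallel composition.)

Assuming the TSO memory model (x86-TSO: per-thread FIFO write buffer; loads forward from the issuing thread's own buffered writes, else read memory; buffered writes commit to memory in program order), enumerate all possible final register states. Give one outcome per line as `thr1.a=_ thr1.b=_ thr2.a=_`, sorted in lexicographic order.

outcome vector order: (thr1.a,thr1.b,thr2.a)
|TSO outcomes| = 6

thr1.a=0 thr1.b=1 thr2.a=1
thr1.a=0 thr1.b=1 thr2.a=2
thr1.a=0 thr1.b=2 thr2.a=1
thr1.a=0 thr1.b=2 thr2.a=2
thr1.a=1 thr1.b=2 thr2.a=1
thr1.a=1 thr1.b=2 thr2.a=2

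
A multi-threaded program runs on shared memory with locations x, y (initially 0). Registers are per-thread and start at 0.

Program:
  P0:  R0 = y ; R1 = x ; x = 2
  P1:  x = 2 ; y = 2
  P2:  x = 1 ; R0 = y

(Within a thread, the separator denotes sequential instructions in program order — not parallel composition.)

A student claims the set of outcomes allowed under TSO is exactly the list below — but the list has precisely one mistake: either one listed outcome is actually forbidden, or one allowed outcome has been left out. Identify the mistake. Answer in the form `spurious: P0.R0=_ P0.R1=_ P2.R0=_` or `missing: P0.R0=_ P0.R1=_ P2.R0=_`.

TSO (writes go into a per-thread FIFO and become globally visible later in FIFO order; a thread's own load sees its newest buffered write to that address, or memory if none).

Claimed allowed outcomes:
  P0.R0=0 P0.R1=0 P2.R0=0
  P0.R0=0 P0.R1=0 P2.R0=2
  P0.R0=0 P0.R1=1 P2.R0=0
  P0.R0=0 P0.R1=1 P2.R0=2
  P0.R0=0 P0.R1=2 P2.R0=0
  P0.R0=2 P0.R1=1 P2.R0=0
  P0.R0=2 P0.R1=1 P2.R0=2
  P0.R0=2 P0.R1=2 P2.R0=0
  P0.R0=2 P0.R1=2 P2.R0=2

outcome vector order: (P0.R0,P0.R1,P2.R0)
[TSO] allowed = {(0,0,0); (0,0,2); (0,1,0); (0,1,2); (0,2,0); (0,2,2); (2,1,0); (2,1,2); (2,2,0); (2,2,2)}
TSO∖claimed = {(0,2,2)}

missing: P0.R0=0 P0.R1=2 P2.R0=2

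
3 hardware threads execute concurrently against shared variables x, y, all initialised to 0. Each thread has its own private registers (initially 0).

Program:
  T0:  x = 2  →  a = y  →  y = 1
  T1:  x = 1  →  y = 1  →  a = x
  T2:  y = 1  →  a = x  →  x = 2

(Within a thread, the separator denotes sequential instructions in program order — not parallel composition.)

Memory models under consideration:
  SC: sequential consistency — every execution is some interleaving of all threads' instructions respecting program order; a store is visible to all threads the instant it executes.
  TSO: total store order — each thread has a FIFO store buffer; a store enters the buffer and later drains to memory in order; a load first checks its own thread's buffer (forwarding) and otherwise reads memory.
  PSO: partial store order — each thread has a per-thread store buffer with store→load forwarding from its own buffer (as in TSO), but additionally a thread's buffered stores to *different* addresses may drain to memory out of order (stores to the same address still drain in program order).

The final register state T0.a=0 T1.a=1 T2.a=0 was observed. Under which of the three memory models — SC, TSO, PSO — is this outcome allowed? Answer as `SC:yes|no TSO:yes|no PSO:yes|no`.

outcome vector order: (T0.a,T1.a,T2.a)
under SC → <0 1 1>; <0 1 2>; <0 2 1>; <0 2 2>; <1 1 0>; <1 1 1>; <1 1 2>; <1 2 0>; <1 2 1>; <1 2 2>
under TSO → <0 1 0>; <0 1 1>; <0 1 2>; <0 2 0>; <0 2 1>; <0 2 2>; <1 1 0>; <1 1 1>; <1 1 2>; <1 2 0>; <1 2 1>; <1 2 2>
under PSO → <0 1 0>; <0 1 1>; <0 1 2>; <0 2 0>; <0 2 1>; <0 2 2>; <1 1 0>; <1 1 1>; <1 1 2>; <1 2 0>; <1 2 1>; <1 2 2>
target <0 1 0> ∈ {TSO,PSO}

SC:no TSO:yes PSO:yes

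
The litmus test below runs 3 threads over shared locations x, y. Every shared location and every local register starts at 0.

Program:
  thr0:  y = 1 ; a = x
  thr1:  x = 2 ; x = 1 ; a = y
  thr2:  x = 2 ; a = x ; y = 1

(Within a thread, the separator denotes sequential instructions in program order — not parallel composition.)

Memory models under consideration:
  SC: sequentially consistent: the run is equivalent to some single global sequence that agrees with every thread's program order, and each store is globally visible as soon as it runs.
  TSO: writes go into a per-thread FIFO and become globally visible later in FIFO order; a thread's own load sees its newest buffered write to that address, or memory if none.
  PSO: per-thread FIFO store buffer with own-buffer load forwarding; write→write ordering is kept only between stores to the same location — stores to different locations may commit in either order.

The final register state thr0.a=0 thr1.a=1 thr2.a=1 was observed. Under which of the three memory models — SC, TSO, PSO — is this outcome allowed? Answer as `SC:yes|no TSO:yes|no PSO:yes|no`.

outcome vector order: (thr0.a,thr1.a,thr2.a)
SC: 9 outcomes — {011, 012, 101, 102, 111, 112, 202, 211, 212}
TSO: 12 outcomes — {001, 002, 011, 012, 101, 102, 111, 112, 201, 202, 211, 212}
PSO: 12 outcomes — {001, 002, 011, 012, 101, 102, 111, 112, 201, 202, 211, 212}
target 011 ∈ {SC,TSO,PSO}

SC:yes TSO:yes PSO:yes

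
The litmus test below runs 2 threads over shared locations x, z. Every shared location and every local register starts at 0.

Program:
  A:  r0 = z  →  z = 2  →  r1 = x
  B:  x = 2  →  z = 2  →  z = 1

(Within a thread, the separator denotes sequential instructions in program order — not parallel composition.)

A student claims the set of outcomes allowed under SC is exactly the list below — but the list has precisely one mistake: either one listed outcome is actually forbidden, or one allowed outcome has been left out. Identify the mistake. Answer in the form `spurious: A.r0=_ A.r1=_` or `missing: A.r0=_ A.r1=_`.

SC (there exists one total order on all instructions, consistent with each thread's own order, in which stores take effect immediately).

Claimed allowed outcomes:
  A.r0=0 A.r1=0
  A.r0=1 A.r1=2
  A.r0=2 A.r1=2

missing: A.r0=0 A.r1=2

outcome vector order: (A.r0,A.r1)
under SC → <0 0>; <0 2>; <1 2>; <2 2>
SC∖claimed = {<0 2>}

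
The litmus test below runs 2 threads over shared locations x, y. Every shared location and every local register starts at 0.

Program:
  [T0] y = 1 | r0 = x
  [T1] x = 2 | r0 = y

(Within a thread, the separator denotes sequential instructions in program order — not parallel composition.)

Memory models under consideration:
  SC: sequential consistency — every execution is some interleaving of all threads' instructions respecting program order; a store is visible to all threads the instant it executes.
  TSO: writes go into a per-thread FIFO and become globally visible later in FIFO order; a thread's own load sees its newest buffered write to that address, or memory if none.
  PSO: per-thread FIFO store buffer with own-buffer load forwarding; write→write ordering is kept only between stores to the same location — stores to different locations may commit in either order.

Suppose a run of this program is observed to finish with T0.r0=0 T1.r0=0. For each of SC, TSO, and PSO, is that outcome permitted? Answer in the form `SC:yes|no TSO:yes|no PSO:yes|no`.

outcome vector order: (T0.r0,T1.r0)
SC (3): <0 1>, <2 0>, <2 1>
TSO (4): <0 0>, <0 1>, <2 0>, <2 1>
PSO (4): <0 0>, <0 1>, <2 0>, <2 1>
target <0 0> ∈ {TSO,PSO}

SC:no TSO:yes PSO:yes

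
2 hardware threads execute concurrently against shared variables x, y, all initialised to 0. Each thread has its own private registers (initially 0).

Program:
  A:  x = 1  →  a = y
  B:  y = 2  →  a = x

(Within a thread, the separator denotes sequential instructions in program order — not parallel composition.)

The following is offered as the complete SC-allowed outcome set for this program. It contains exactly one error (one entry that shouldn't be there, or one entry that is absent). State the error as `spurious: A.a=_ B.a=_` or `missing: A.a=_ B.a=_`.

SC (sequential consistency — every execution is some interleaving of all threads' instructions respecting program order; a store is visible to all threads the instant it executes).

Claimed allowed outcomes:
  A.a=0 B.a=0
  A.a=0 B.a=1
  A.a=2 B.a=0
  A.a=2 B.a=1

spurious: A.a=0 B.a=0

outcome vector order: (A.a,B.a)
SC: 3 outcomes — {0/1 2/0 2/1}
claimed∖SC = {0/0}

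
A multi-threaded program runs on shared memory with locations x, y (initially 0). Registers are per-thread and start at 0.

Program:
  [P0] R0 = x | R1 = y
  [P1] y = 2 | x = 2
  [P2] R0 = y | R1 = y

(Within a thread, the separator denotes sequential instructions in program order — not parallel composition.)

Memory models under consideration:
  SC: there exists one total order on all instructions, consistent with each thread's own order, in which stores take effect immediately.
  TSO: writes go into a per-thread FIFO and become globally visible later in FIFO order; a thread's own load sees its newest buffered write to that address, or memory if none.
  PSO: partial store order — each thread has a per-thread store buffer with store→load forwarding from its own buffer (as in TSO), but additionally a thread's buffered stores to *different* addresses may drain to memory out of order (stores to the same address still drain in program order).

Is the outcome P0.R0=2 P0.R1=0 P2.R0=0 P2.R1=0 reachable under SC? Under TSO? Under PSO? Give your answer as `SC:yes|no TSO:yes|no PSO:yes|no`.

outcome vector order: (P0.R0,P0.R1,P2.R0,P2.R1)
[SC] allowed = {0000 0002 0022 0200 0202 0222 2200 2202 2222}
[TSO] allowed = {0000 0002 0022 0200 0202 0222 2200 2202 2222}
[PSO] allowed = {0000 0002 0022 0200 0202 0222 2000 2002 2022 2200 2202 2222}
target 2000 ∈ {PSO}

SC:no TSO:no PSO:yes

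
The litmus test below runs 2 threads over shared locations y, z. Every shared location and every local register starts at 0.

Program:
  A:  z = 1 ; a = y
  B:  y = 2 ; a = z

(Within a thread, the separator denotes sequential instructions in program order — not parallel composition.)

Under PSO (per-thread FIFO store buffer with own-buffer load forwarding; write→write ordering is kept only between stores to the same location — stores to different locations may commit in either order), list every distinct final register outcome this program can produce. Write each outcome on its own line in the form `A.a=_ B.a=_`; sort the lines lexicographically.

A.a=0 B.a=0
A.a=0 B.a=1
A.a=2 B.a=0
A.a=2 B.a=1

outcome vector order: (A.a,B.a)
|PSO outcomes| = 4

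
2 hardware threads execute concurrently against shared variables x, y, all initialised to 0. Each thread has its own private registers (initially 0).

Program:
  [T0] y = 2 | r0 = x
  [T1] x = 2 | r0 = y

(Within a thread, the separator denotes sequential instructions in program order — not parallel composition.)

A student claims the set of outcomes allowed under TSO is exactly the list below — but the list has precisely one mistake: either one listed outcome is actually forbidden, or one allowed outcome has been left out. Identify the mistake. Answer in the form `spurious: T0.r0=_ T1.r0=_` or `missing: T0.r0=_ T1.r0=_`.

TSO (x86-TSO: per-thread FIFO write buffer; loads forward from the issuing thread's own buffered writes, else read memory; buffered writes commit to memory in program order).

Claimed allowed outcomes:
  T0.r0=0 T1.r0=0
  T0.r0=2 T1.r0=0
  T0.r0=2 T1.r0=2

outcome vector order: (T0.r0,T1.r0)
TSO: 4 outcomes — {00 02 20 22}
TSO∖claimed = {02}

missing: T0.r0=0 T1.r0=2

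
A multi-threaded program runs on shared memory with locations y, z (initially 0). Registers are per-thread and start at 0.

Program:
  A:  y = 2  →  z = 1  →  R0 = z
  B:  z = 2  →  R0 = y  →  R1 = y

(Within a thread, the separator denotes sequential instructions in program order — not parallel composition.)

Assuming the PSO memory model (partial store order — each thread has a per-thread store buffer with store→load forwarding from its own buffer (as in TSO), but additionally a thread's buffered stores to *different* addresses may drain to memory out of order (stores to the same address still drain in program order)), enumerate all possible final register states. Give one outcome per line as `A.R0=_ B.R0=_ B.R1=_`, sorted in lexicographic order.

A.R0=1 B.R0=0 B.R1=0
A.R0=1 B.R0=0 B.R1=2
A.R0=1 B.R0=2 B.R1=2
A.R0=2 B.R0=0 B.R1=0
A.R0=2 B.R0=0 B.R1=2
A.R0=2 B.R0=2 B.R1=2

outcome vector order: (A.R0,B.R0,B.R1)
|PSO outcomes| = 6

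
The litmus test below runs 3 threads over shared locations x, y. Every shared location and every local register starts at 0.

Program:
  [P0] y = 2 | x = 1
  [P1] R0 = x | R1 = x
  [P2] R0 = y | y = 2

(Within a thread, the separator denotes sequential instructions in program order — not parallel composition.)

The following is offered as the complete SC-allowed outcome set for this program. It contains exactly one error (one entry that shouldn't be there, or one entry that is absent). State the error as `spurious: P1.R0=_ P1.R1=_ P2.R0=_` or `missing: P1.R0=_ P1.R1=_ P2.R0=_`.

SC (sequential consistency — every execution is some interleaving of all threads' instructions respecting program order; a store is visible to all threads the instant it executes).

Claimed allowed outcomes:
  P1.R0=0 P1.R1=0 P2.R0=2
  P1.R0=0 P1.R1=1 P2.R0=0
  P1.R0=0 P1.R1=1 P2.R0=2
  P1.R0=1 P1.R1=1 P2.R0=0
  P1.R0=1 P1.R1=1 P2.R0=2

missing: P1.R0=0 P1.R1=0 P2.R0=0

outcome vector order: (P1.R0,P1.R1,P2.R0)
[SC] allowed = {0/0/0, 0/0/2, 0/1/0, 0/1/2, 1/1/0, 1/1/2}
SC∖claimed = {0/0/0}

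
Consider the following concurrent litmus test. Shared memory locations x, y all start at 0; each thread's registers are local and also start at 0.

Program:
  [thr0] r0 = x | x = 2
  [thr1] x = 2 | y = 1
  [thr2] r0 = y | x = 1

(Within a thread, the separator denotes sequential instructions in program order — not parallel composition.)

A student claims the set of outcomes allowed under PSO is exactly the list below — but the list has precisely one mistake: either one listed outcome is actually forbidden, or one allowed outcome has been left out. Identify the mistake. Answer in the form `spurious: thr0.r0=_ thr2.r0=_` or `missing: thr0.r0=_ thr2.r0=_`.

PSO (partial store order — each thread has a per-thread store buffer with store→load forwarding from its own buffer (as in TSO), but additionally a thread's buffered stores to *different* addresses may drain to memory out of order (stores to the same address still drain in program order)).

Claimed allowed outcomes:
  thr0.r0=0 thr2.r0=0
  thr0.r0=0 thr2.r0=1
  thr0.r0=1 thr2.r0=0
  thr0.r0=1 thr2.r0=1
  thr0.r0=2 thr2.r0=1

outcome vector order: (thr0.r0,thr2.r0)
under PSO → 0/0, 0/1, 1/0, 1/1, 2/0, 2/1
PSO∖claimed = {2/0}

missing: thr0.r0=2 thr2.r0=0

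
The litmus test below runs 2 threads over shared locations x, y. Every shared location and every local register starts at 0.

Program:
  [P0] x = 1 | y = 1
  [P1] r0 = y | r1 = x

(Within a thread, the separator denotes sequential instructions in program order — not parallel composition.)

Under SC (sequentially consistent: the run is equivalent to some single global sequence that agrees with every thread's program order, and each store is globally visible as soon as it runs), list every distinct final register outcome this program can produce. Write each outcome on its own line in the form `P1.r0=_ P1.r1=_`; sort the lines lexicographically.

outcome vector order: (P1.r0,P1.r1)
|SC outcomes| = 3

P1.r0=0 P1.r1=0
P1.r0=0 P1.r1=1
P1.r0=1 P1.r1=1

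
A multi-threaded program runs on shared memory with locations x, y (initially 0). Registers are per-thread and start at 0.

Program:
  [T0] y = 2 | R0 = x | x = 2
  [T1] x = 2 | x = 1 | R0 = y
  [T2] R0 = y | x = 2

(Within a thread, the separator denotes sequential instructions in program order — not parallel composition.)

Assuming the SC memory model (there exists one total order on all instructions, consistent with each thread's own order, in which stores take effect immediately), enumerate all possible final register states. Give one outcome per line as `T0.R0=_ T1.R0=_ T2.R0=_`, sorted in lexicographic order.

T0.R0=0 T1.R0=2 T2.R0=0
T0.R0=0 T1.R0=2 T2.R0=2
T0.R0=1 T1.R0=0 T2.R0=0
T0.R0=1 T1.R0=0 T2.R0=2
T0.R0=1 T1.R0=2 T2.R0=0
T0.R0=1 T1.R0=2 T2.R0=2
T0.R0=2 T1.R0=0 T2.R0=0
T0.R0=2 T1.R0=0 T2.R0=2
T0.R0=2 T1.R0=2 T2.R0=0
T0.R0=2 T1.R0=2 T2.R0=2

outcome vector order: (T0.R0,T1.R0,T2.R0)
|SC outcomes| = 10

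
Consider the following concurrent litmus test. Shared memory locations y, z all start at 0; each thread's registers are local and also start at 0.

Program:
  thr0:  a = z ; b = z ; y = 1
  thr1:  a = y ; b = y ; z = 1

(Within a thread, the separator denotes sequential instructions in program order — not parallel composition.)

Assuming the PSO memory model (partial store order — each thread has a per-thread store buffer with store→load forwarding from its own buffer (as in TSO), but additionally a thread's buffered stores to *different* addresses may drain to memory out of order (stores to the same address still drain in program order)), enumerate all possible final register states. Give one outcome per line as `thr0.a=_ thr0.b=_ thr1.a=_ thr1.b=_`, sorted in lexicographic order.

thr0.a=0 thr0.b=0 thr1.a=0 thr1.b=0
thr0.a=0 thr0.b=0 thr1.a=0 thr1.b=1
thr0.a=0 thr0.b=0 thr1.a=1 thr1.b=1
thr0.a=0 thr0.b=1 thr1.a=0 thr1.b=0
thr0.a=1 thr0.b=1 thr1.a=0 thr1.b=0

outcome vector order: (thr0.a,thr0.b,thr1.a,thr1.b)
|PSO outcomes| = 5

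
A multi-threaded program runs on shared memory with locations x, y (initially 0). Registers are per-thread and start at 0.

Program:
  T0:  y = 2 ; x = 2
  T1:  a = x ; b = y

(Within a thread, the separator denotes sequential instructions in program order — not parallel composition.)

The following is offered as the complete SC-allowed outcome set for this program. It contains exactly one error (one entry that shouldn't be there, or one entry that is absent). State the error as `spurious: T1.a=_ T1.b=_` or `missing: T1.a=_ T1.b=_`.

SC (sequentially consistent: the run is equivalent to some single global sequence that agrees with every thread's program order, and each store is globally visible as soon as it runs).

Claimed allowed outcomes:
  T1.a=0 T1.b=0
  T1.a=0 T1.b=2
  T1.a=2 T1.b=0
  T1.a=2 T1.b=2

outcome vector order: (T1.a,T1.b)
SC (3): (0,0) (0,2) (2,2)
claimed∖SC = {(2,0)}

spurious: T1.a=2 T1.b=0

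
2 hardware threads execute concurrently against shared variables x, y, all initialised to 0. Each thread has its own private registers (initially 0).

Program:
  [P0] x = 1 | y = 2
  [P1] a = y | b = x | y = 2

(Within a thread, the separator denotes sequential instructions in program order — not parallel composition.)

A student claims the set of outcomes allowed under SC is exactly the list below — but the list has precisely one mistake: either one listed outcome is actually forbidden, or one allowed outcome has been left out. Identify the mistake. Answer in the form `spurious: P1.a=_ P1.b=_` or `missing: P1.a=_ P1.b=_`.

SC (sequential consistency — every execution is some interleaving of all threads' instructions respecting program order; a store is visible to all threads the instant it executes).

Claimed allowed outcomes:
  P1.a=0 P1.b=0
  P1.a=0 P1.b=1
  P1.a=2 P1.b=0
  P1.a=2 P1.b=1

spurious: P1.a=2 P1.b=0

outcome vector order: (P1.a,P1.b)
SC (3): 0/0, 0/1, 2/1
claimed∖SC = {2/0}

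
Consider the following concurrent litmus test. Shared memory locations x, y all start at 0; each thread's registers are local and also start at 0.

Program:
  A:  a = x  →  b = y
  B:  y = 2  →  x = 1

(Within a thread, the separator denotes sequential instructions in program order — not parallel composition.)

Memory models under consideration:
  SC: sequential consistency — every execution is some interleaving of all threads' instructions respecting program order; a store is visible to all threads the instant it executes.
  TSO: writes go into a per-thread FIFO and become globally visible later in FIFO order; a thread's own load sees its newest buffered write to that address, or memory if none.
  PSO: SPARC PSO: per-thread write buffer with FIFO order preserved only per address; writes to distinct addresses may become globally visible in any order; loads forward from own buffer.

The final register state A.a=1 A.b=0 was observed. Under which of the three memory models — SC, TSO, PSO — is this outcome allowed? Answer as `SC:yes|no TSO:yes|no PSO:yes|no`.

SC:no TSO:no PSO:yes

outcome vector order: (A.a,A.b)
SC: 3 outcomes — {00, 02, 12}
TSO: 3 outcomes — {00, 02, 12}
PSO: 4 outcomes — {00, 02, 10, 12}
target 10 ∈ {PSO}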